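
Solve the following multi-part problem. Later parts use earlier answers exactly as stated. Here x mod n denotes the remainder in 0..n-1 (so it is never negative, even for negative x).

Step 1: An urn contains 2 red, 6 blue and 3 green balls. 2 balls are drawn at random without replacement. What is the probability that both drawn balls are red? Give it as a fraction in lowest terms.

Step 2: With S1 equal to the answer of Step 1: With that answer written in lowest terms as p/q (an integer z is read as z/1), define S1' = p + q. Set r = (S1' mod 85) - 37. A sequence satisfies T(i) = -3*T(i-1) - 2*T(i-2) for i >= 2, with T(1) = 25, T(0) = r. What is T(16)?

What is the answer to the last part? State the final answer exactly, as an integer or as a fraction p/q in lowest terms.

-2883521

Step 1: total draws C(11,2) = 55; favorable C(2,2) = 1; P = 1/55; answer 1/55
Step 2: S1 = 1/55; threaded value p + q = 56; r = 19; T(2) = -3*(25) - 2*(19) = -113; iterating: T(2)=-113, T(3)=289, T(4)=-641, T(5)=1345, T(6)=-2753, T(7)=5569, T(8)=-11201, T(9)=22465, T(10)=-44993, T(11)=90049, T(12)=-180161, T(13)=360385, T(14)=-720833, T(15)=1441729, T(16)=-2883521; answer -2883521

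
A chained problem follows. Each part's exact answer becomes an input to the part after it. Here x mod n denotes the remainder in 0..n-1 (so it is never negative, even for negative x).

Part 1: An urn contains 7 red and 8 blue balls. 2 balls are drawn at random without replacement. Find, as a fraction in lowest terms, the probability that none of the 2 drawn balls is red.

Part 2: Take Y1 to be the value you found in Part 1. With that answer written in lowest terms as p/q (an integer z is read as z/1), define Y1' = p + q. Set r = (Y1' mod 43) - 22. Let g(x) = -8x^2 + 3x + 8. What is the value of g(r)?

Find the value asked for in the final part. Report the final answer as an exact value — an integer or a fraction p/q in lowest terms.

-73

Part 1: total draws C(15,2) = 105; favorable C(8,2) = 28; P = 4/15; answer 4/15
Part 2: Y1 = 4/15; threaded value p + q = 19; r = -3; -8*(-3)^2 + 3*(-3)^1 + 8 = (-72) + (-9) + (8) = -73; answer -73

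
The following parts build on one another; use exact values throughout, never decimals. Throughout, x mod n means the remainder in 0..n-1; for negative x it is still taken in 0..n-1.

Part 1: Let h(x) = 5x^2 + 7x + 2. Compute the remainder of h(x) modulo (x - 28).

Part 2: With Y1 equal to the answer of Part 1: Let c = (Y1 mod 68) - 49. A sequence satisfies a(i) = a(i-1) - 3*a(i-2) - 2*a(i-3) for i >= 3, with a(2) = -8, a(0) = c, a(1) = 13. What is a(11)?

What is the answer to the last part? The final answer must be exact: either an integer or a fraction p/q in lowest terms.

5600

Part 1: remainder = value at the root: 5*(28)^2 + 7*(28)^1 + 2 = (3920) + (196) + (2) = 4118; answer 4118
Part 2: Y1 = 4118; c = -11; a(3) = 1*(-8) - 3*(13) - 2*(-11) = -25; iterating: a(3)=-25, a(4)=-27, a(5)=64, a(6)=195, a(7)=57, a(8)=-656, a(9)=-1217, a(10)=637, a(11)=5600; answer 5600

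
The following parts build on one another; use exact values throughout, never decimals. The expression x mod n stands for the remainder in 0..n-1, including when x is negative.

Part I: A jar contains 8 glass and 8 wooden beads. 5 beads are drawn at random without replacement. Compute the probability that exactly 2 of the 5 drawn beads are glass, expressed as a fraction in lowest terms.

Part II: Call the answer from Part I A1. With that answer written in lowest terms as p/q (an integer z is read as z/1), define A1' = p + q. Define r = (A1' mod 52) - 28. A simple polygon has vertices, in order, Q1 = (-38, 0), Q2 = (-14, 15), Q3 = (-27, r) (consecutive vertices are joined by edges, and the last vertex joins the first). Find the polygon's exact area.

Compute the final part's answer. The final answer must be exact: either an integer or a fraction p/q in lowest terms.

Part I: total draws C(16,5) = 4368; favorable C(8,2)*C(8,3) = 1568; P = 14/39; answer 14/39
Part II: A1 = 14/39; threaded value p + q = 53; r = -27; cross terms: (-38*15 - -14*0)=-570, (-14*-27 - -27*15)=783, (-27*0 - -38*-27)=-1026; twice the area = |-813| = 813; area = 813/2; answer 813/2

813/2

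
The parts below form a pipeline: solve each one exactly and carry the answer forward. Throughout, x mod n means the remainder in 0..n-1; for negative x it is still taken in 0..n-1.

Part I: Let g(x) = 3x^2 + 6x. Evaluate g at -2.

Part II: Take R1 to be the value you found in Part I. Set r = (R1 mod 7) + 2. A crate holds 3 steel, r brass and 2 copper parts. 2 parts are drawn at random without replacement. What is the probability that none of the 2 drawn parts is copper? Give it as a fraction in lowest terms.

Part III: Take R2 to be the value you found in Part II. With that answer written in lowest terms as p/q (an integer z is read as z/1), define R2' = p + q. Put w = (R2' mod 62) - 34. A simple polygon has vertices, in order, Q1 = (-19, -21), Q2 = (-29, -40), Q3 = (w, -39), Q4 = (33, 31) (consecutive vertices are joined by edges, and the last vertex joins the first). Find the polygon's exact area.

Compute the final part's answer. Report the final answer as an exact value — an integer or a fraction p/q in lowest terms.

1126

Part I: 3*(-2)^2 + 6*(-2)^1 = (12) + (-12) = 0; answer 0
Part II: R1 = 0; r = 2; total draws C(7,2) = 21; favorable C(5,2) = 10; P = 10/21; answer 10/21
Part III: R2 = 10/21; threaded value p + q = 31; w = -3; cross terms: (-19*-40 - -29*-21)=151, (-29*-39 - -3*-40)=1011, (-3*31 - 33*-39)=1194, (33*-21 - -19*31)=-104; twice the area = |2252| = 2252; area = 1126; answer 1126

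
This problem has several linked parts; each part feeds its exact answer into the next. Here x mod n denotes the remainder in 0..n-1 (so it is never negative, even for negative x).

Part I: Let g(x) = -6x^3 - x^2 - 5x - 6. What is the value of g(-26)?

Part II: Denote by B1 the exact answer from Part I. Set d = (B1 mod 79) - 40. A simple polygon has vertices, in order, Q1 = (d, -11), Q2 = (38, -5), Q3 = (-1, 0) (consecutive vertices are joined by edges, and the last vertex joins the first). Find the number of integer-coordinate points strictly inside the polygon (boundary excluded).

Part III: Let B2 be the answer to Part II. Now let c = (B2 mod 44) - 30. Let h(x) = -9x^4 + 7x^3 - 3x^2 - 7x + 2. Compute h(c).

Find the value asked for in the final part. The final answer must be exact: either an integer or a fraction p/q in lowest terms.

-5687722

Part I: -6*(-26)^3 - 1*(-26)^2 - 5*(-26)^1 - 6 = (105456) + (-676) + (130) + (-6) = 104904; answer 104904
Part II: B1 = 104904; d = 31; cross terms: (31*-5 - 38*-11)=263, (38*0 - -1*-5)=-5, (-1*-11 - 31*0)=11; twice the area = |269| = 269; area = 269/2; boundary points = 1 + 1 + 1 = 3; strictly interior points = area - boundary/2 + 1 = 134; answer 134
Part III: B2 = 134; c = -28; -9*(-28)^4 + 7*(-28)^3 - 3*(-28)^2 - 7*(-28)^1 + 2 = (-5531904) + (-153664) + (-2352) + (196) + (2) = -5687722; answer -5687722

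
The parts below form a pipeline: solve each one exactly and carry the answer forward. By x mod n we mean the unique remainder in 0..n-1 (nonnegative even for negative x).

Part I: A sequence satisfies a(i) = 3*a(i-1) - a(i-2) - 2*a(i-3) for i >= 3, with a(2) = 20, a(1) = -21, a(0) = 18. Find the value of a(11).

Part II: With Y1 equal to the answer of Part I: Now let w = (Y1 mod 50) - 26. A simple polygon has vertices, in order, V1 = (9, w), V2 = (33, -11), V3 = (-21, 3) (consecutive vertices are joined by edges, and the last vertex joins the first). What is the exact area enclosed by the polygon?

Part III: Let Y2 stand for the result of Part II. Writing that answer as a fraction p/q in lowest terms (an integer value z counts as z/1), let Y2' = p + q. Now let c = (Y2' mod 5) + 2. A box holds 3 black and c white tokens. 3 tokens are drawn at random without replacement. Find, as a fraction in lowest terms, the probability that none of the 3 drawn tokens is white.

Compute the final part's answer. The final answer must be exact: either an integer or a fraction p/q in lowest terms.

Part I: a(3) = 3*(20) - 1*(-21) - 2*(18) = 45; iterating: a(3)=45, a(4)=157, a(5)=386, a(6)=911, a(7)=2033, a(8)=4416, a(9)=9393, a(10)=19697, a(11)=40866; answer 40866
Part II: Y1 = 40866; w = -10; cross terms: (9*-11 - 33*-10)=231, (33*3 - -21*-11)=-132, (-21*-10 - 9*3)=183; twice the area = |282| = 282; area = 141; answer 141
Part III: Y2 = 141; threaded value p + q = 142; c = 4; total draws C(7,3) = 35; favorable C(3,3) = 1; P = 1/35; answer 1/35

1/35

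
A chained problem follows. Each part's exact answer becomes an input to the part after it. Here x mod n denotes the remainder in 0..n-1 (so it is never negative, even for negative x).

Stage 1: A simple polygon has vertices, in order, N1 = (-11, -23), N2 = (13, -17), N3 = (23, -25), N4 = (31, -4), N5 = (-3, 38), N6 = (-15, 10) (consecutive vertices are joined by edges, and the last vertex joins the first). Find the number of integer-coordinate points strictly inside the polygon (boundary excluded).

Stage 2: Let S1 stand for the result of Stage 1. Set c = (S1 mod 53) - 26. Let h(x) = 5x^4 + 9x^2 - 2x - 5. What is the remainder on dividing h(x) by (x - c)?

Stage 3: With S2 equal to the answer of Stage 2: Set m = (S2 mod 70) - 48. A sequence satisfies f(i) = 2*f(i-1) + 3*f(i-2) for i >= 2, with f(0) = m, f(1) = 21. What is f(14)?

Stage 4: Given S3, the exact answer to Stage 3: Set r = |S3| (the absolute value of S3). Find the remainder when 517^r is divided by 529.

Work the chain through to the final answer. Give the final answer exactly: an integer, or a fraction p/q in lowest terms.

241

Stage 1: cross terms: (-11*-17 - 13*-23)=486, (13*-25 - 23*-17)=66, (23*-4 - 31*-25)=683, (31*38 - -3*-4)=1166, (-3*10 - -15*38)=540, (-15*-23 - -11*10)=455; twice the area = |3396| = 3396; area = 1698; boundary points = 6 + 2 + 1 + 2 + 4 + 1 = 16; strictly interior points = area - boundary/2 + 1 = 1691; answer 1691
Stage 2: S1 = 1691; c = 22; remainder = value at the root: 5*(22)^4 + 9*(22)^2 - 2*(22)^1 - 5 = (1171280) + (4356) + (-44) + (-5) = 1175587; answer 1175587
Stage 3: S2 = 1175587; m = -41; f(2) = 2*(21) + 3*(-41) = -81; iterating: f(2)=-81, f(3)=-99, f(4)=-441, f(5)=-1179, f(6)=-3681, f(7)=-10899, f(8)=-32841, f(9)=-98379, f(10)=-295281, f(11)=-885699, f(12)=-2657241, f(13)=-7971579, f(14)=-23914881; answer -23914881
Stage 4: S3 = -23914881; r = 23914881; squarings mod 529: 517^1=517, 517^2=144, 517^4=105, 517^8=445, 517^16=179, 517^32=301, 517^64=142, 517^128=62, 517^256=141, 517^512=308, 517^1024=173, 517^2048=305, 517^4096=450, 517^8192=422, 517^16384=340, 517^32768=278, 517^65536=50, 517^131072=384, 517^262144=394, 517^524288=239, 517^1048576=518, 517^2097152=121, 517^4194304=358, 517^8388608=146, 517^16777216=156; 517^23914881 = 517^1 * 517^128 * 517^256 * 517^2048 * 517^8192 * 517^16384 * 517^32768 * 517^262144 * 517^524288 * 517^2097152 * 517^4194304 * 517^16777216 = 241 (mod 529); answer 241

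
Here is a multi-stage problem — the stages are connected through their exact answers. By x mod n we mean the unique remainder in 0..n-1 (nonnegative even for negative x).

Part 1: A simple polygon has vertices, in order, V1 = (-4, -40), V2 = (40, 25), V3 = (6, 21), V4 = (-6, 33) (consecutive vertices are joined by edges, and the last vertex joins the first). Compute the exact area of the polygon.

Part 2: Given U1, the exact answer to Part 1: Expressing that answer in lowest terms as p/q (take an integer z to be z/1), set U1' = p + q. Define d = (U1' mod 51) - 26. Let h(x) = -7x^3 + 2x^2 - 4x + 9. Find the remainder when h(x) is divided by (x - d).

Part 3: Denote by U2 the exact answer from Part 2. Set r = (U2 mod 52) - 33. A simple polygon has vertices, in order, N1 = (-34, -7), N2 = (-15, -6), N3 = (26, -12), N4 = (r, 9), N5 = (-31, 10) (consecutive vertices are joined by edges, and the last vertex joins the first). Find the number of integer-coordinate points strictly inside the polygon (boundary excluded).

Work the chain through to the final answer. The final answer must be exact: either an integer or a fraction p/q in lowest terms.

619

Part 1: cross terms: (-4*25 - 40*-40)=1500, (40*21 - 6*25)=690, (6*33 - -6*21)=324, (-6*-40 - -4*33)=372; twice the area = |2886| = 2886; area = 1443; answer 1443
Part 2: U1 = 1443; threaded value p + q = 1444; d = -10; remainder = value at the root: -7*(-10)^3 + 2*(-10)^2 - 4*(-10)^1 + 9 = (7000) + (200) + (40) + (9) = 7249; answer 7249
Part 3: U2 = 7249; r = -12; cross terms: (-34*-6 - -15*-7)=99, (-15*-12 - 26*-6)=336, (26*9 - -12*-12)=90, (-12*10 - -31*9)=159, (-31*-7 - -34*10)=557; twice the area = |1241| = 1241; area = 1241/2; boundary points = 1 + 1 + 1 + 1 + 1 = 5; strictly interior points = area - boundary/2 + 1 = 619; answer 619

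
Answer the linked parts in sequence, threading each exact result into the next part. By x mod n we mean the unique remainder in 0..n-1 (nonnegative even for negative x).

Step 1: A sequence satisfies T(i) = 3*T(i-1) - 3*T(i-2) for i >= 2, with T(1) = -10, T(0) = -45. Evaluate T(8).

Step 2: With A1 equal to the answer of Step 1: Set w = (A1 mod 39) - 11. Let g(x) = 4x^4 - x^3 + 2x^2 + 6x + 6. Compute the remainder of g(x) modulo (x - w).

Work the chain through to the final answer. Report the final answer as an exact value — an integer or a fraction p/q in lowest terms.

Step 1: T(2) = 3*(-10) - 3*(-45) = 105; iterating: T(2)=105, T(3)=345, T(4)=720, T(5)=1125, T(6)=1215, T(7)=270, T(8)=-2835; answer -2835
Step 2: A1 = -2835; w = 1; remainder = value at the root: 4*(1)^4 - 1*(1)^3 + 2*(1)^2 + 6*(1)^1 + 6 = (4) + (-1) + (2) + (6) + (6) = 17; answer 17

17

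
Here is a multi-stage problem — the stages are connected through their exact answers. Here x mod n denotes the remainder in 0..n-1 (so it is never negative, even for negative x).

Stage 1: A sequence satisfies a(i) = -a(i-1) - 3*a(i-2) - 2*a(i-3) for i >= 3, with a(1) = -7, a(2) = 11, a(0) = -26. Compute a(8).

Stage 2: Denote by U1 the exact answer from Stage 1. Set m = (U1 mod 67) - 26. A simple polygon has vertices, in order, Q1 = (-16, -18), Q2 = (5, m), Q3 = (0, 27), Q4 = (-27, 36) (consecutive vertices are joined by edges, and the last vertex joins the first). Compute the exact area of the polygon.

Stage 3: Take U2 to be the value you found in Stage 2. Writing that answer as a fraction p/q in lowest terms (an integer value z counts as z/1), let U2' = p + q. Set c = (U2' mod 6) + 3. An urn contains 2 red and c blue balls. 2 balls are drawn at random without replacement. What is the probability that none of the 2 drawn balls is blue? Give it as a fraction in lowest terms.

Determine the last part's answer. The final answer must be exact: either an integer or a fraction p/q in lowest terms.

Stage 1: a(3) = -1*(11) - 3*(-7) - 2*(-26) = 62; iterating: a(3)=62, a(4)=-81, a(5)=-127, a(6)=246, a(7)=297, a(8)=-781; answer -781
Stage 2: U1 = -781; m = -3; cross terms: (-16*-3 - 5*-18)=138, (5*27 - 0*-3)=135, (0*36 - -27*27)=729, (-27*-18 - -16*36)=1062; twice the area = |2064| = 2064; area = 1032; answer 1032
Stage 3: U2 = 1032; threaded value p + q = 1033; c = 4; total draws C(6,2) = 15; favorable C(2,2) = 1; P = 1/15; answer 1/15

1/15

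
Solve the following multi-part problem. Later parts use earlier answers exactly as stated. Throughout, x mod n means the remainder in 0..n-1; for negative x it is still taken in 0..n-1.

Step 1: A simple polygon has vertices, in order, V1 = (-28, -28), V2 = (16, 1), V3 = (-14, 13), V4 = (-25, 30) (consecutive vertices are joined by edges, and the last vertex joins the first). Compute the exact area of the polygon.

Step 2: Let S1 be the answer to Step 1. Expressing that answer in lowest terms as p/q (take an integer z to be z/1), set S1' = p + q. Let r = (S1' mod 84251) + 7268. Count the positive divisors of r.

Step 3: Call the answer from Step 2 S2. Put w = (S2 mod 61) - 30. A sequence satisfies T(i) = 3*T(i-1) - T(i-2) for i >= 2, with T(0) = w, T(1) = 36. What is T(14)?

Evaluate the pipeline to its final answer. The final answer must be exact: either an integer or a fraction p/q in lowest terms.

14597414

Step 1: cross terms: (-28*1 - 16*-28)=420, (16*13 - -14*1)=222, (-14*30 - -25*13)=-95, (-25*-28 - -28*30)=1540; twice the area = |2087| = 2087; area = 2087/2; answer 2087/2
Step 2: S1 = 2087/2; threaded value p + q = 2089; r = 9357; 9357 = 3 * 3119; number of divisors = (1+1) * (1+1) = 4; answer 4
Step 3: S2 = 4; w = -26; T(2) = 3*(36) - 1*(-26) = 134; iterating: T(2)=134, T(3)=366, T(4)=964, T(5)=2526, T(6)=6614, T(7)=17316, T(8)=45334, T(9)=118686, T(10)=310724, T(11)=813486, T(12)=2129734, T(13)=5575716, T(14)=14597414; answer 14597414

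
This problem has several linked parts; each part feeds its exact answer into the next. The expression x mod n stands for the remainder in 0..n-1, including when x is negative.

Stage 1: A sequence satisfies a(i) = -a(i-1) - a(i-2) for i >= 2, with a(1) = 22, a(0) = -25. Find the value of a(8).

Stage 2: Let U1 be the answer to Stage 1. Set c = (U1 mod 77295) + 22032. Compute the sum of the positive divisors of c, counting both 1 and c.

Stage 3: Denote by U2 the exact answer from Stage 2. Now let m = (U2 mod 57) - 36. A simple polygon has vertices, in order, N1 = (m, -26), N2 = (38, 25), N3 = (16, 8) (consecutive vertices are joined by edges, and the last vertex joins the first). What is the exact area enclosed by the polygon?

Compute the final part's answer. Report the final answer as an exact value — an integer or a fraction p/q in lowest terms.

Stage 1: a(2) = -1*(22) - 1*(-25) = 3; iterating: a(2)=3, a(3)=-25, a(4)=22, a(5)=3, a(6)=-25, a(7)=22, a(8)=3; answer 3
Stage 2: U1 = 3; c = 22035; 22035 = 3 * 5 * 13 * 113; sigma = (1 + 3) * (1 + 5) * (1 + 13) * (1 + 113) = 4 * 6 * 14 * 114 = 38304; answer 38304
Stage 3: U2 = 38304; m = -36; cross terms: (-36*25 - 38*-26)=88, (38*8 - 16*25)=-96, (16*-26 - -36*8)=-128; twice the area = |-136| = 136; area = 68; answer 68

68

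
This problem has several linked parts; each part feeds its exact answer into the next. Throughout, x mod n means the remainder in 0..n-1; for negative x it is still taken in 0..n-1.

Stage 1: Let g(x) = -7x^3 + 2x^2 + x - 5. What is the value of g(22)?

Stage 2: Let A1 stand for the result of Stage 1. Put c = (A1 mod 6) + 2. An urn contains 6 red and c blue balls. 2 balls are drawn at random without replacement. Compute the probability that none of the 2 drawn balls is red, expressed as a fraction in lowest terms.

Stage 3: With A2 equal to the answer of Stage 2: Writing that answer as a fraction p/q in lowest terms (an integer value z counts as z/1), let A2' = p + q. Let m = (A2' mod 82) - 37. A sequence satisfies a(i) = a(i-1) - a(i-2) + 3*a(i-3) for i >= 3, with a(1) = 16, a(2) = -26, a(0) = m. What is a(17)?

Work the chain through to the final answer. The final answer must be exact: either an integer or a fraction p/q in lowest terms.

-32848

Stage 1: -7*(22)^3 + 2*(22)^2 + 1*(22)^1 - 5 = (-74536) + (968) + (22) + (-5) = -73551; answer -73551
Stage 2: A1 = -73551; c = 5; total draws C(11,2) = 55; favorable C(5,2) = 10; P = 2/11; answer 2/11
Stage 3: A2 = 2/11; threaded value p + q = 13; m = -24; a(3) = 1*(-26) - 1*(16) + 3*(-24) = -114; iterating: a(3)=-114, a(4)=-40, a(5)=-4, a(6)=-306, a(7)=-422, a(8)=-128, a(9)=-624, a(10)=-1762, a(11)=-1522, a(12)=-1632, a(13)=-5396, a(14)=-8330, a(15)=-7830, a(16)=-15688, a(17)=-32848; answer -32848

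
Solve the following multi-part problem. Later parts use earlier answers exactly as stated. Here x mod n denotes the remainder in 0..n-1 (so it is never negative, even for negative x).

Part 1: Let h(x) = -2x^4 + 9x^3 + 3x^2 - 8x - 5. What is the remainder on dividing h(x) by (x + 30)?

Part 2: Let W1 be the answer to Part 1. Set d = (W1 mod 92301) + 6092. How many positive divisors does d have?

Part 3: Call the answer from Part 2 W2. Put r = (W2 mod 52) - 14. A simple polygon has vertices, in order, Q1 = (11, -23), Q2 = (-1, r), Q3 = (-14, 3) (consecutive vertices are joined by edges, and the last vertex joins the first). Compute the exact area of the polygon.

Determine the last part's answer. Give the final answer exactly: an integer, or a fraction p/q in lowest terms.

Part 1: remainder = value at the root: -2*(-30)^4 + 9*(-30)^3 + 3*(-30)^2 - 8*(-30)^1 - 5 = (-1620000) + (-243000) + (2700) + (240) + (-5) = -1860065; answer -1860065
Part 2: W1 = -1860065; d = 84348; 84348 = 2^2 * 3^3 * 11 * 71; number of divisors = (2+1) * (3+1) * (1+1) * (1+1) = 48; answer 48
Part 3: W2 = 48; r = 34; cross terms: (11*34 - -1*-23)=351, (-1*3 - -14*34)=473, (-14*-23 - 11*3)=289; twice the area = |1113| = 1113; area = 1113/2; answer 1113/2

1113/2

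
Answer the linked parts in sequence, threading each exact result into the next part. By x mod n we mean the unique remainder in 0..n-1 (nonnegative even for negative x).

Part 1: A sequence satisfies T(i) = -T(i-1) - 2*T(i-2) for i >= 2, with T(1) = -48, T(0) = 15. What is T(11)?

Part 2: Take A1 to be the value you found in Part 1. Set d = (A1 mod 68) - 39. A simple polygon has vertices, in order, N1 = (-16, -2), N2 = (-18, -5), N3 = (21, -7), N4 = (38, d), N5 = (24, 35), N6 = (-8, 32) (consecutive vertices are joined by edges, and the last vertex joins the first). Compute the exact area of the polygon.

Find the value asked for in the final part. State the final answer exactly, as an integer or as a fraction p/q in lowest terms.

Part 1: T(2) = -1*(-48) - 2*(15) = 18; iterating: T(2)=18, T(3)=78, T(4)=-114, T(5)=-42, T(6)=270, T(7)=-186, T(8)=-354, T(9)=726, T(10)=-18, T(11)=-1434; answer -1434
Part 2: A1 = -1434; d = 23; cross terms: (-16*-5 - -18*-2)=44, (-18*-7 - 21*-5)=231, (21*23 - 38*-7)=749, (38*35 - 24*23)=778, (24*32 - -8*35)=1048, (-8*-2 - -16*32)=528; twice the area = |3378| = 3378; area = 1689; answer 1689

1689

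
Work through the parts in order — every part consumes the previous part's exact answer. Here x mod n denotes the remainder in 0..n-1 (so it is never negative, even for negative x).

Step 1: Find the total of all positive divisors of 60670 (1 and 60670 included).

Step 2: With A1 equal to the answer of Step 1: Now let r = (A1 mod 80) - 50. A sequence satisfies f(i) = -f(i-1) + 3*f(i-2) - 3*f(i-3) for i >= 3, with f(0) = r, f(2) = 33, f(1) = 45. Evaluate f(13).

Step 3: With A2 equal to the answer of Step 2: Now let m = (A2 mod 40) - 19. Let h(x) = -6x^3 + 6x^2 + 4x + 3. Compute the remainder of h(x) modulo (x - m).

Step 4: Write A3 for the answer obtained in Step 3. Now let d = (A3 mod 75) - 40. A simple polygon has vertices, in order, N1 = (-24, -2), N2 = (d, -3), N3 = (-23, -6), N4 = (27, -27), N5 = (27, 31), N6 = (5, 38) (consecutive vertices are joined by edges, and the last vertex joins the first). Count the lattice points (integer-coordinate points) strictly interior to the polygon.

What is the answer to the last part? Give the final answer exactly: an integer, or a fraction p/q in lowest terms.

2038

Step 1: 60670 = 2 * 5 * 6067; sigma = (1 + 2) * (1 + 5) * (1 + 6067) = 3 * 6 * 6068 = 109224; answer 109224
Step 2: A1 = 109224; r = -26; f(3) = -1*(33) + 3*(45) - 3*(-26) = 180; iterating: f(3)=180, f(4)=-216, f(5)=657, f(6)=-1845, f(7)=4464, f(8)=-11970, f(9)=30897, f(10)=-80199, f(11)=208800, f(12)=-542088, f(13)=1409085; answer 1409085
Step 3: A2 = 1409085; m = -14; remainder = value at the root: -6*(-14)^3 + 6*(-14)^2 + 4*(-14)^1 + 3 = (16464) + (1176) + (-56) + (3) = 17587; answer 17587
Step 4: A3 = 17587; d = -3; cross terms: (-24*-3 - -3*-2)=66, (-3*-6 - -23*-3)=-51, (-23*-27 - 27*-6)=783, (27*31 - 27*-27)=1566, (27*38 - 5*31)=871, (5*-2 - -24*38)=902; twice the area = |4137| = 4137; area = 4137/2; boundary points = 1 + 1 + 1 + 58 + 1 + 1 = 63; strictly interior points = area - boundary/2 + 1 = 2038; answer 2038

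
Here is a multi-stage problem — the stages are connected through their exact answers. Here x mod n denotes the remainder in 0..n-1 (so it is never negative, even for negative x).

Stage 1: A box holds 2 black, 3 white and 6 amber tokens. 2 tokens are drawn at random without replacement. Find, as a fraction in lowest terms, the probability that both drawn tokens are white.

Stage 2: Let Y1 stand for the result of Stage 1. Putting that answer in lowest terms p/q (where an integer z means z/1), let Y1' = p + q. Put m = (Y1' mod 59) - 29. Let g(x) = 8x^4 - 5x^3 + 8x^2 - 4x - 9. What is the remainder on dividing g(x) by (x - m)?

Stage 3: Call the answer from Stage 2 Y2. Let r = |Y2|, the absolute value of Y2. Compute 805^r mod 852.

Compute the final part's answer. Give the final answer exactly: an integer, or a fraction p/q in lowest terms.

Stage 1: total draws C(11,2) = 55; favorable C(3,2) = 3; P = 3/55; answer 3/55
Stage 2: Y1 = 3/55; threaded value p + q = 58; m = 29; remainder = value at the root: 8*(29)^4 - 5*(29)^3 + 8*(29)^2 - 4*(29)^1 - 9 = (5658248) + (-121945) + (6728) + (-116) + (-9) = 5542906; answer 5542906
Stage 3: Y2 = 5542906; r = 5542906; squarings mod 852: 805^1=805, 805^2=505, 805^4=277, 805^8=49, 805^16=697, 805^32=169, 805^64=445, 805^128=361, 805^256=817, 805^512=373, 805^1024=253, 805^2048=109, 805^4096=805, 805^8192=505, 805^16384=277, 805^32768=49, 805^65536=697, 805^131072=169, 805^262144=445, 805^524288=361, 805^1048576=817, 805^2097152=373, 805^4194304=253; 805^5542906 = 805^2 * 805^8 * 805^16 * 805^32 * 805^64 * 805^128 * 805^256 * 805^512 * 805^4096 * 805^32768 * 805^262144 * 805^1048576 * 805^4194304 = 229 (mod 852); answer 229

229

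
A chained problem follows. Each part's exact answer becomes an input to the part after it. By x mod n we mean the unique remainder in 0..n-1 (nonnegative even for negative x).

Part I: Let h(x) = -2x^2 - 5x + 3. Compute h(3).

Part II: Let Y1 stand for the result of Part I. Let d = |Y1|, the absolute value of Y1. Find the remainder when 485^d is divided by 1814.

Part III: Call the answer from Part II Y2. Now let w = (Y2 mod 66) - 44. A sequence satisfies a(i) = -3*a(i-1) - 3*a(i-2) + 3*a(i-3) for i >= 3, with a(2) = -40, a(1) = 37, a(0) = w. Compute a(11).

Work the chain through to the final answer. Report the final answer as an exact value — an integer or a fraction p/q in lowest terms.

116856

Part I: -2*(3)^2 - 5*(3)^1 + 3 = (-18) + (-15) + (3) = -30; answer -30
Part II: Y1 = -30; d = 30; squarings mod 1814: 485^1=485, 485^2=1219, 485^4=295, 485^8=1767, 485^16=395; 485^30 = 485^2 * 485^4 * 485^8 * 485^16 = 1003 (mod 1814); answer 1003
Part III: Y2 = 1003; w = -31; a(3) = -3*(-40) - 3*(37) + 3*(-31) = -84; iterating: a(3)=-84, a(4)=483, a(5)=-1317, a(6)=2250, a(7)=-1350, a(8)=-6651, a(9)=30753, a(10)=-76356, a(11)=116856; answer 116856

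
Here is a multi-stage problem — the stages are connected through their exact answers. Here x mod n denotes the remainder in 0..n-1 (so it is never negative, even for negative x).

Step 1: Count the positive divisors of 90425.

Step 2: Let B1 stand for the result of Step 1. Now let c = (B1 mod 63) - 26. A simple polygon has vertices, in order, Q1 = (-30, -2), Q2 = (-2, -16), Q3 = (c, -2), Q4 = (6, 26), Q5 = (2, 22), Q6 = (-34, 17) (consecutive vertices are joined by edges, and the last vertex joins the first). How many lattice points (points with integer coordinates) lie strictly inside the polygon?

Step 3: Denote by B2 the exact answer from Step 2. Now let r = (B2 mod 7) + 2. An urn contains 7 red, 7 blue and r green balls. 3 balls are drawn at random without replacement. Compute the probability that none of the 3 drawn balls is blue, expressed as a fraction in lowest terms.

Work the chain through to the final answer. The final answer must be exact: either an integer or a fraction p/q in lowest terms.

Step 1: 90425 = 5^2 * 3617; number of divisors = (2+1) * (1+1) = 6; answer 6
Step 2: B1 = 6; c = -20; cross terms: (-30*-16 - -2*-2)=476, (-2*-2 - -20*-16)=-316, (-20*26 - 6*-2)=-508, (6*22 - 2*26)=80, (2*17 - -34*22)=782, (-34*-2 - -30*17)=578; twice the area = |1092| = 1092; area = 546; boundary points = 14 + 2 + 2 + 4 + 1 + 1 = 24; strictly interior points = area - boundary/2 + 1 = 535; answer 535
Step 3: B2 = 535; r = 5; total draws C(19,3) = 969; favorable C(12,3) = 220; P = 220/969; answer 220/969

220/969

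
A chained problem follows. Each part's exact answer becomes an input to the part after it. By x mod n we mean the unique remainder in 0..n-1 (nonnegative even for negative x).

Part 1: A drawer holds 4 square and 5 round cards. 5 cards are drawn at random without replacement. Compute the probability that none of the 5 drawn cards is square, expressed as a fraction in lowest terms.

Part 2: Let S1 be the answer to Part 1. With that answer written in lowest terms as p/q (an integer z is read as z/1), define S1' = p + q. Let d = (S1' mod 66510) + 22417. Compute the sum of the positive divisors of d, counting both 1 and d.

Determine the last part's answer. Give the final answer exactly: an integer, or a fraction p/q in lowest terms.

Part 1: total draws C(9,5) = 126; favorable C(5,5) = 1; P = 1/126; answer 1/126
Part 2: S1 = 1/126; threaded value p + q = 127; d = 22544; 22544 = 2^4 * 1409; sigma = (1 + 2 + 4 + 8 + 16) * (1 + 1409) = 31 * 1410 = 43710; answer 43710

43710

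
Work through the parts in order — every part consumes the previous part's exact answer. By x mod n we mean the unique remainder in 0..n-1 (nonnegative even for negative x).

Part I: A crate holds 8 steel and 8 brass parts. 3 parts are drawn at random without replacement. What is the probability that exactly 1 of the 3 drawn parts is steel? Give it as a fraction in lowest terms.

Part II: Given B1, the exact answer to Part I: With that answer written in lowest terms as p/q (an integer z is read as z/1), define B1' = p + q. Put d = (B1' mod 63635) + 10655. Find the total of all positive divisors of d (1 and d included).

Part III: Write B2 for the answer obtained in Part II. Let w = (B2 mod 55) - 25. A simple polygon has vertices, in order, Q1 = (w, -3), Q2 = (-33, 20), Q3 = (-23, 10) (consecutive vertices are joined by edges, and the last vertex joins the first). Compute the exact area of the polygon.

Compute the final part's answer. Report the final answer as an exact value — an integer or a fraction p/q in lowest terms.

Part I: total draws C(16,3) = 560; favorable C(8,1)*C(8,2) = 224; P = 2/5; answer 2/5
Part II: B1 = 2/5; threaded value p + q = 7; d = 10662; 10662 = 2 * 3 * 1777; sigma = (1 + 2) * (1 + 3) * (1 + 1777) = 3 * 4 * 1778 = 21336; answer 21336
Part III: B2 = 21336; w = 26; cross terms: (26*20 - -33*-3)=421, (-33*10 - -23*20)=130, (-23*-3 - 26*10)=-191; twice the area = |360| = 360; area = 180; answer 180

180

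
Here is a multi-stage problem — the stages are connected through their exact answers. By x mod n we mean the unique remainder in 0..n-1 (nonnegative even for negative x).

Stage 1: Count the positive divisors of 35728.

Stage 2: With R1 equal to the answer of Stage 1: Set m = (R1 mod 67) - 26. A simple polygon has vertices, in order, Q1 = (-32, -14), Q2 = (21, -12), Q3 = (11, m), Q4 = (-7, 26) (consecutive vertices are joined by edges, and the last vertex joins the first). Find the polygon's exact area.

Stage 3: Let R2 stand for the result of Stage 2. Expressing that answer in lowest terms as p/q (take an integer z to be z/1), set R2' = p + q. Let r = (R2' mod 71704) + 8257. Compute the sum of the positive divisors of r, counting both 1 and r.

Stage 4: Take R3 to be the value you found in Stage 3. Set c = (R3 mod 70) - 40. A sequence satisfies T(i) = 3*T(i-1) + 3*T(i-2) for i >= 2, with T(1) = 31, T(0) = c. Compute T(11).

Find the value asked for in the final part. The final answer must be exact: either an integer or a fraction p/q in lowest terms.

Stage 1: 35728 = 2^4 * 7 * 11 * 29; number of divisors = (4+1) * (1+1) * (1+1) * (1+1) = 40; answer 40
Stage 2: R1 = 40; m = 14; cross terms: (-32*-12 - 21*-14)=678, (21*14 - 11*-12)=426, (11*26 - -7*14)=384, (-7*-14 - -32*26)=930; twice the area = |2418| = 2418; area = 1209; answer 1209
Stage 3: R2 = 1209; threaded value p + q = 1210; r = 9467; 9467 is prime, so its only divisors are 1 and 9467; sigma = 1 + 9467 = 9468; answer 9468
Stage 4: R3 = 9468; c = -22; T(2) = 3*(31) + 3*(-22) = 27; iterating: T(2)=27, T(3)=174, T(4)=603, T(5)=2331, T(6)=8802, T(7)=33399, T(8)=126603, T(9)=480006, T(10)=1819827, T(11)=6899499; answer 6899499

6899499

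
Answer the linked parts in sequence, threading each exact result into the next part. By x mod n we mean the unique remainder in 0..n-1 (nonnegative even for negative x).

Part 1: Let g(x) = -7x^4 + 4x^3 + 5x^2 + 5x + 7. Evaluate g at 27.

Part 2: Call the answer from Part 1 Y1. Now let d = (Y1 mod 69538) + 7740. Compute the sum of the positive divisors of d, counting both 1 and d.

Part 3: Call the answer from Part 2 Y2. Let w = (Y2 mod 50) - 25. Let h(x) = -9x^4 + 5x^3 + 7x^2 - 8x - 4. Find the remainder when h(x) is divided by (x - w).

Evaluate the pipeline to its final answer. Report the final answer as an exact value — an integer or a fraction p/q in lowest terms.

Part 1: -7*(27)^4 + 4*(27)^3 + 5*(27)^2 + 5*(27)^1 + 7 = (-3720087) + (78732) + (3645) + (135) + (7) = -3637568; answer -3637568
Part 2: Y1 = -3637568; d = 55686; 55686 = 2 * 3 * 9281; sigma = (1 + 2) * (1 + 3) * (1 + 9281) = 3 * 4 * 9282 = 111384; answer 111384
Part 3: Y2 = 111384; w = 9; remainder = value at the root: -9*(9)^4 + 5*(9)^3 + 7*(9)^2 - 8*(9)^1 - 4 = (-59049) + (3645) + (567) + (-72) + (-4) = -54913; answer -54913

-54913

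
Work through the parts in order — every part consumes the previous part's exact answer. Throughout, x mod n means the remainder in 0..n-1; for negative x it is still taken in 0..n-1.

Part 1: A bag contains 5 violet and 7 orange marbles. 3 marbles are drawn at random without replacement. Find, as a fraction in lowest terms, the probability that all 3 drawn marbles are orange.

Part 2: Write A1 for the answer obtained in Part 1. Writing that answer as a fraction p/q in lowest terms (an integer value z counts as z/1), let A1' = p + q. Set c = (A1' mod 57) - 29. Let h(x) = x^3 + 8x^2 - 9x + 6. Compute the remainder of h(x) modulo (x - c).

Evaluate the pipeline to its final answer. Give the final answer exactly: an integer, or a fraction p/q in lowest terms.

14328

Part 1: total draws C(12,3) = 220; favorable C(7,3) = 35; P = 7/44; answer 7/44
Part 2: A1 = 7/44; threaded value p + q = 51; c = 22; remainder = value at the root: 1*(22)^3 + 8*(22)^2 - 9*(22)^1 + 6 = (10648) + (3872) + (-198) + (6) = 14328; answer 14328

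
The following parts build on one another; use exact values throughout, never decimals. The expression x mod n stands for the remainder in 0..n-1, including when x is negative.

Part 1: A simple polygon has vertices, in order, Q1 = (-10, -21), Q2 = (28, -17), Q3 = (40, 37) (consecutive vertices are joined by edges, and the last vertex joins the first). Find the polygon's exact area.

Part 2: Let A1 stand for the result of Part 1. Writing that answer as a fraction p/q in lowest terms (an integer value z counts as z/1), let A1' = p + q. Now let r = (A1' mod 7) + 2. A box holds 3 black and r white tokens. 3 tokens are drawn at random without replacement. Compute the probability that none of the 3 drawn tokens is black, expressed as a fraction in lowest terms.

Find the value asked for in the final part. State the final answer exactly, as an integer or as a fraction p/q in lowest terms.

4/35

Part 1: cross terms: (-10*-17 - 28*-21)=758, (28*37 - 40*-17)=1716, (40*-21 - -10*37)=-470; twice the area = |2004| = 2004; area = 1002; answer 1002
Part 2: A1 = 1002; threaded value p + q = 1003; r = 4; total draws C(7,3) = 35; favorable C(4,3) = 4; P = 4/35; answer 4/35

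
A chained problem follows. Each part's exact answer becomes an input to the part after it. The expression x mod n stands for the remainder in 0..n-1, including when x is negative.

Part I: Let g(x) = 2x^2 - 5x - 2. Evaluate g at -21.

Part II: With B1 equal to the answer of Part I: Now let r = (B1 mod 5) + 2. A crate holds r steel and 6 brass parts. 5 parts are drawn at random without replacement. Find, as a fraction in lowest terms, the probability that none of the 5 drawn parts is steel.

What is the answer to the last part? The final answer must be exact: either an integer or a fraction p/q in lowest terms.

Part I: 2*(-21)^2 - 5*(-21)^1 - 2 = (882) + (105) + (-2) = 985; answer 985
Part II: B1 = 985; r = 2; total draws C(8,5) = 56; favorable C(6,5) = 6; P = 3/28; answer 3/28

3/28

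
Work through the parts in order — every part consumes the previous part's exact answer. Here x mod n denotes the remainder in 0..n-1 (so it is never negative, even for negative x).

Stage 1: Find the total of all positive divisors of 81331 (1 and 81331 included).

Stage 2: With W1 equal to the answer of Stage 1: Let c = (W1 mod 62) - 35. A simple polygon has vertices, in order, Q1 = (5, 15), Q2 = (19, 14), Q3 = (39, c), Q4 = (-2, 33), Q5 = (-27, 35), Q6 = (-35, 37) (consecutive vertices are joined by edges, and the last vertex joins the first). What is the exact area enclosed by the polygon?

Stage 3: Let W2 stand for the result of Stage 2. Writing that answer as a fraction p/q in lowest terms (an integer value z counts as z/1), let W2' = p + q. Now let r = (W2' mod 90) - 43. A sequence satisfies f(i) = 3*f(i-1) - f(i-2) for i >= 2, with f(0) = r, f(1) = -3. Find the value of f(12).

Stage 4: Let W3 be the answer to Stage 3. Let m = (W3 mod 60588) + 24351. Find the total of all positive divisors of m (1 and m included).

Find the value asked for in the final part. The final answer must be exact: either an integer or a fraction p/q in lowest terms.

Stage 1: 81331 is prime, so its only divisors are 1 and 81331; sigma = 1 + 81331 = 81332; answer 81332
Stage 2: W1 = 81332; c = 15; cross terms: (5*14 - 19*15)=-215, (19*15 - 39*14)=-261, (39*33 - -2*15)=1317, (-2*35 - -27*33)=821, (-27*37 - -35*35)=226, (-35*15 - 5*37)=-710; twice the area = |1178| = 1178; area = 589; answer 589
Stage 3: W2 = 589; threaded value p + q = 590; r = 7; f(2) = 3*(-3) - 1*(7) = -16; iterating: f(2)=-16, f(3)=-45, f(4)=-119, f(5)=-312, f(6)=-817, f(7)=-2139, f(8)=-5600, f(9)=-14661, f(10)=-38383, f(11)=-100488, f(12)=-263081; answer -263081
Stage 4: W3 = -263081; m = 64210; 64210 = 2 * 5 * 6421; sigma = (1 + 2) * (1 + 5) * (1 + 6421) = 3 * 6 * 6422 = 115596; answer 115596

115596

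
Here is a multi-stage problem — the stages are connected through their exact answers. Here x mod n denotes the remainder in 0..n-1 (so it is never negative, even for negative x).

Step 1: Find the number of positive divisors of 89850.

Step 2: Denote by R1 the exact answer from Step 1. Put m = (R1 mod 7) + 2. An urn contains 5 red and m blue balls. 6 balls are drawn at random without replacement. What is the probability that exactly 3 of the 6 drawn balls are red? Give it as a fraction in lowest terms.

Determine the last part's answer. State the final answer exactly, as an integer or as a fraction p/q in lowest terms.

10/21

Step 1: 89850 = 2 * 3 * 5^2 * 599; number of divisors = (1+1) * (1+1) * (2+1) * (1+1) = 24; answer 24
Step 2: R1 = 24; m = 5; total draws C(10,6) = 210; favorable C(5,3)*C(5,3) = 100; P = 10/21; answer 10/21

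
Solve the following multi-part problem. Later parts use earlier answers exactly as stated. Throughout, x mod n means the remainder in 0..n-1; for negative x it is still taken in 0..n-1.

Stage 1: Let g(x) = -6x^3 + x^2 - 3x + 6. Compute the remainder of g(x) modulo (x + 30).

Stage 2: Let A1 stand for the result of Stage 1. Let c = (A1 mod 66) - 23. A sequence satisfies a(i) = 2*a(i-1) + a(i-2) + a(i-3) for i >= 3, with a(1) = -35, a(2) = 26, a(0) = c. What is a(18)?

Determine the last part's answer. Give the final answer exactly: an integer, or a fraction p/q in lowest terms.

35185843

Stage 1: remainder = value at the root: -6*(-30)^3 + 1*(-30)^2 - 3*(-30)^1 + 6 = (162000) + (900) + (90) + (6) = 162996; answer 162996
Stage 2: A1 = 162996; c = 19; a(3) = 2*(26) + 1*(-35) + 1*(19) = 36; iterating: a(3)=36, a(4)=63, a(5)=188, a(6)=475, a(7)=1201, a(8)=3065, a(9)=7806, a(10)=19878, a(11)=50627, a(12)=128938, a(13)=328381, a(14)=836327, a(15)=2129973, a(16)=5424654, a(17)=13815608, a(18)=35185843; answer 35185843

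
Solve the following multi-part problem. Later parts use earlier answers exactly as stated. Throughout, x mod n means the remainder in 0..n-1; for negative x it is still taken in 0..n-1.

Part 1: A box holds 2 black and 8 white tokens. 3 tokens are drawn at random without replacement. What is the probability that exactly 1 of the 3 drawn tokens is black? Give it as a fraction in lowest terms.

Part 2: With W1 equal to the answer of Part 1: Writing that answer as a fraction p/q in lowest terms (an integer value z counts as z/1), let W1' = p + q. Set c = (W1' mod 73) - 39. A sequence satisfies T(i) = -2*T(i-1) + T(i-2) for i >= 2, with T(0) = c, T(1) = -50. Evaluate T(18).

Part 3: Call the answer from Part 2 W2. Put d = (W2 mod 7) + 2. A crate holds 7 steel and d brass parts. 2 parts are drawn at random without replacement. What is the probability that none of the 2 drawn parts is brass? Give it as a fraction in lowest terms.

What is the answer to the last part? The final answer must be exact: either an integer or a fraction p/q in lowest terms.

7/26

Part 1: total draws C(10,3) = 120; favorable C(2,1)*C(8,2) = 56; P = 7/15; answer 7/15
Part 2: W1 = 7/15; threaded value p + q = 22; c = -17; T(2) = -2*(-50) + 1*(-17) = 83; iterating: T(2)=83, T(3)=-216, T(4)=515, T(5)=-1246, T(6)=3007, T(7)=-7260, T(8)=17527, T(9)=-42314, T(10)=102155, T(11)=-246624, T(12)=595403, T(13)=-1437430, T(14)=3470263, T(15)=-8377956, T(16)=20226175, T(17)=-48830306, T(18)=117886787; answer 117886787
Part 3: W2 = 117886787; d = 6; total draws C(13,2) = 78; favorable C(7,2) = 21; P = 7/26; answer 7/26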